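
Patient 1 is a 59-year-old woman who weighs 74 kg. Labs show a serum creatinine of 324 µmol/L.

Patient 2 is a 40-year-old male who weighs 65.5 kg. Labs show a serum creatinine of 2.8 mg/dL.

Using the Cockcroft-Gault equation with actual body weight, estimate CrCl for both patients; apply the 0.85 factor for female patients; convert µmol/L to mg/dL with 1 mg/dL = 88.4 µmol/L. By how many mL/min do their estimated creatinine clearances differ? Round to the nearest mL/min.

Patient 1: SCr = 324 / 88.4 = 3.665 mg/dL
Patient 1: CrCl = (140 − 59) × 74 / (72 × 3.665) × 0.85 = 5994.0 / 263.88 × 0.85 ≈ 19.3 mL/min
Patient 2: CrCl = (140 − 40) × 65.5 / (72 × 2.8) = 6550.0 / 201.60 ≈ 32.5 mL/min
|19.3 − 32.5| = 13.2 mL/min

13 mL/min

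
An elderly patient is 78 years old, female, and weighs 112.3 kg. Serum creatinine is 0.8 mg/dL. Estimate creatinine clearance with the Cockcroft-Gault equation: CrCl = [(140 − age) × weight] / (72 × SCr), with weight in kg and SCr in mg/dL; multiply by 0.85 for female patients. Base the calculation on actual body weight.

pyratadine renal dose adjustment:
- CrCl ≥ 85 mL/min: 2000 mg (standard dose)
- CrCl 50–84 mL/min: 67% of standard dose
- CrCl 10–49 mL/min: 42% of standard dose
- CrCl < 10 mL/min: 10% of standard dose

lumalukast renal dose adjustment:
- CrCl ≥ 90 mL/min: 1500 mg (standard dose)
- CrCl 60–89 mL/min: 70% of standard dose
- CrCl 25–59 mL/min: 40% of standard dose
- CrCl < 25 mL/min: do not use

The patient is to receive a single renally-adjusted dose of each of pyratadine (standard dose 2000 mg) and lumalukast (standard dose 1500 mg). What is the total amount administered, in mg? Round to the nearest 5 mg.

CrCl = (140 − 78) × 112.3 / (72 × 0.8) × 0.85 = 6962.6 / 57.60 × 0.85 ≈ 102.7 mL/min
CrCl ≈ 103 mL/min.
pyratadine: ≥ 85 mL/min → 100% of 2000 mg = 2000 mg.
lumalukast: ≥ 90 mL/min → 100% of 1500 mg = 1500 mg.
Total = 2000 + 1500 = 3500 mg.

3500 mg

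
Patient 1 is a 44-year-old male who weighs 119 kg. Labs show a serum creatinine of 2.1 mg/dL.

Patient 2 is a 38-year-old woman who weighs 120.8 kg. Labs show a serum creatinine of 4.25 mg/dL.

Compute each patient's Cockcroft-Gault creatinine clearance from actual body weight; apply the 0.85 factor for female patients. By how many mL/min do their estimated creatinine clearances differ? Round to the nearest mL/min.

41 mL/min

Patient 1: CrCl = (140 − 44) × 119 / (72 × 2.1) = 11424.0 / 151.20 ≈ 75.6 mL/min
Patient 2: CrCl = (140 − 38) × 120.8 / (72 × 4.25) × 0.85 = 12321.6 / 306.00 × 0.85 ≈ 34.2 mL/min
|75.6 − 34.2| = 41.4 mL/min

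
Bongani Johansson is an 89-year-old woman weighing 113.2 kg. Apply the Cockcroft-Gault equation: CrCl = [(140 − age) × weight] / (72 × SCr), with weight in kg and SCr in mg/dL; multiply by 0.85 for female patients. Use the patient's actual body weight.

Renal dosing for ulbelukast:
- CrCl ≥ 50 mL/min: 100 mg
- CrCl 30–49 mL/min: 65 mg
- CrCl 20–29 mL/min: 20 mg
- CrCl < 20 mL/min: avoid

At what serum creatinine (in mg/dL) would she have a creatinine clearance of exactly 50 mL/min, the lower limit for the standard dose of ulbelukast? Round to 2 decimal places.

Standard dose requires CrCl ≥ 50 mL/min.
Set (140 − 89) × 113.2 × 0.85 / (72 × SCr) = 50
SCr = (140 − 89) × 113.2 × 0.85 / (72 × 50) = 1.363 mg/dL

1.36 mg/dL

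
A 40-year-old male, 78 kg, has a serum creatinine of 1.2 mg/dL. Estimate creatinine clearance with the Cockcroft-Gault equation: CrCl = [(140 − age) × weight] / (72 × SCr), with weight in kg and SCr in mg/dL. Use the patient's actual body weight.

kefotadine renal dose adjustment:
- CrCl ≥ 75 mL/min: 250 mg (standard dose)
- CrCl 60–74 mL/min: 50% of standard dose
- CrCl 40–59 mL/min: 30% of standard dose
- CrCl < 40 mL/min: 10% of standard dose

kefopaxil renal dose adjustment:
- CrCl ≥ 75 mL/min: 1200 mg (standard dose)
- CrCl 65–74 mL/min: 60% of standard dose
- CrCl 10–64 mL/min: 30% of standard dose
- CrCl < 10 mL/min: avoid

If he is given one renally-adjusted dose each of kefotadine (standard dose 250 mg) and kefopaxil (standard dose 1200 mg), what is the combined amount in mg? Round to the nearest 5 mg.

1450 mg

CrCl = (140 − 40) × 78 / (72 × 1.2) = 7800.0 / 86.40 ≈ 90.3 mL/min
CrCl ≈ 90 mL/min.
kefotadine: ≥ 75 mL/min → 100% of 250 mg = 250 mg.
kefopaxil: ≥ 75 mL/min → 100% of 1200 mg = 1200 mg.
Total = 250 + 1200 = 1450 mg.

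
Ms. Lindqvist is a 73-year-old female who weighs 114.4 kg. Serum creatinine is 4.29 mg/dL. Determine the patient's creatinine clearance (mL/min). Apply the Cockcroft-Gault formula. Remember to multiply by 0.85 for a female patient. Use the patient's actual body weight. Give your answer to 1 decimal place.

21.1 mL/min

CrCl = (140 − 73) × 114.4 / (72 × 4.29) × 0.85 = 7664.8 / 308.88 × 0.85 ≈ 21.1 mL/min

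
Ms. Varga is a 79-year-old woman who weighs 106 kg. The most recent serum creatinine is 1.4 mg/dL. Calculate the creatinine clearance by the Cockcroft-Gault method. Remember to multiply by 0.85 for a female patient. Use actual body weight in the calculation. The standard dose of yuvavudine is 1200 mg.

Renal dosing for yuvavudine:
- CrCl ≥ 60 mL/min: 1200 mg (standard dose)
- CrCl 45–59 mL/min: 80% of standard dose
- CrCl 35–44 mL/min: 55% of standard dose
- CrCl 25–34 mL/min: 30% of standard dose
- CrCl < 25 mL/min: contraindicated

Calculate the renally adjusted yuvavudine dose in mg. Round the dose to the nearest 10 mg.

960 mg

CrCl = (140 − 79) × 106 / (72 × 1.4) × 0.85 = 6466.0 / 100.80 × 0.85 ≈ 54.5 mL/min
CrCl ≈ 55 mL/min → bracket 45–59 mL/min.
80% of 1200 mg = 960 mg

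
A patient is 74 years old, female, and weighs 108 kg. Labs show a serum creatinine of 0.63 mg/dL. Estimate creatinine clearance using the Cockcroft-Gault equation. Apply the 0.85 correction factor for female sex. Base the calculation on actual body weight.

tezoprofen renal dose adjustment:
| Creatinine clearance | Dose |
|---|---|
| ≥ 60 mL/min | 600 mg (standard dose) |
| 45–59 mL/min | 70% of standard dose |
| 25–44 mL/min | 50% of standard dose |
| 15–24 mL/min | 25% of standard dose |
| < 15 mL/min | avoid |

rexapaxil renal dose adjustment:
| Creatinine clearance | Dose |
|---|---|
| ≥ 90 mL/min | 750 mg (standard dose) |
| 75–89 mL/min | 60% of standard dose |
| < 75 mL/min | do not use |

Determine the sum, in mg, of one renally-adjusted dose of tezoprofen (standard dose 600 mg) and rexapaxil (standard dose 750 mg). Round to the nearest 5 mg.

CrCl = (140 − 74) × 108 / (72 × 0.63) × 0.85 = 7128.0 / 45.36 × 0.85 ≈ 133.6 mL/min
CrCl ≈ 134 mL/min.
tezoprofen: ≥ 60 mL/min → 100% of 600 mg = 600 mg.
rexapaxil: ≥ 90 mL/min → 100% of 750 mg = 750 mg.
Total = 600 + 750 = 1350 mg.

1350 mg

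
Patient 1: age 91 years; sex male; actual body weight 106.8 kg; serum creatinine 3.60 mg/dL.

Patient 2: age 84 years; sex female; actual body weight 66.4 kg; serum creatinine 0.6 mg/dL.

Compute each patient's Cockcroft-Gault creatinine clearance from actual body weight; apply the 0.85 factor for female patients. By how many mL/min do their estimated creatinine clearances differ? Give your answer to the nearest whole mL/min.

53 mL/min

Patient 1: CrCl = (140 − 91) × 106.8 / (72 × 3.6) = 5233.2 / 259.20 ≈ 20.2 mL/min
Patient 2: CrCl = (140 − 84) × 66.4 / (72 × 0.6) × 0.85 = 3718.4 / 43.20 × 0.85 ≈ 73.2 mL/min
|20.2 − 73.2| = 53.0 mL/min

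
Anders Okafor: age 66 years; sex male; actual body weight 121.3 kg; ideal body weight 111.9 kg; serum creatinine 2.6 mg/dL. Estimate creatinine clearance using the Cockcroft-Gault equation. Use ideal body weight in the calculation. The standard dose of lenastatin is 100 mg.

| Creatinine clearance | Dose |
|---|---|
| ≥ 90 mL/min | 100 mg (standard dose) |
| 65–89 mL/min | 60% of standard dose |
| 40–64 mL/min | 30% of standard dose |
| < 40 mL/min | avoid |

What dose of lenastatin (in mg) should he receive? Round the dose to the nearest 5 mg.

30 mg

CrCl = (140 − 66) × 111.9 / (72 × 2.6) = 8280.6 / 187.20 ≈ 44.2 mL/min
CrCl ≈ 44 mL/min → bracket 40–64 mL/min.
30% of 100 mg = 30 mg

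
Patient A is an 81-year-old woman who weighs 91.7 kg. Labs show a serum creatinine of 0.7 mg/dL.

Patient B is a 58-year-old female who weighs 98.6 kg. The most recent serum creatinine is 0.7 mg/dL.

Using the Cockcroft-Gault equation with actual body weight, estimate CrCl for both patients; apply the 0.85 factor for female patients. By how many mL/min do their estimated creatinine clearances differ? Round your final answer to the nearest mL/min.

45 mL/min

Patient A: CrCl = (140 − 81) × 91.7 / (72 × 0.7) × 0.85 = 5410.3 / 50.40 × 0.85 ≈ 91.2 mL/min
Patient B: CrCl = (140 − 58) × 98.6 / (72 × 0.7) × 0.85 = 8085.2 / 50.40 × 0.85 ≈ 136.4 mL/min
|91.2 − 136.4| = 45.2 mL/min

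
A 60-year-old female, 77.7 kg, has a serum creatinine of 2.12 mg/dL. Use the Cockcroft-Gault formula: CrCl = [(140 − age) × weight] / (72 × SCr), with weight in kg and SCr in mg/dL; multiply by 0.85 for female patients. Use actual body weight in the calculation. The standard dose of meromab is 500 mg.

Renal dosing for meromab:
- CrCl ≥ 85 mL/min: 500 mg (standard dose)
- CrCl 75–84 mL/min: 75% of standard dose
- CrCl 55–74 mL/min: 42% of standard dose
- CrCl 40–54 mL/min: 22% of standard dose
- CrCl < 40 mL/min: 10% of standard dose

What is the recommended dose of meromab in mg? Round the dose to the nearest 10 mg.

CrCl = (140 − 60) × 77.7 / (72 × 2.12) × 0.85 = 6216.0 / 152.64 × 0.85 ≈ 34.6 mL/min
CrCl ≈ 35 mL/min → bracket < 40 mL/min.
10% of 500 mg = 50 mg

50 mg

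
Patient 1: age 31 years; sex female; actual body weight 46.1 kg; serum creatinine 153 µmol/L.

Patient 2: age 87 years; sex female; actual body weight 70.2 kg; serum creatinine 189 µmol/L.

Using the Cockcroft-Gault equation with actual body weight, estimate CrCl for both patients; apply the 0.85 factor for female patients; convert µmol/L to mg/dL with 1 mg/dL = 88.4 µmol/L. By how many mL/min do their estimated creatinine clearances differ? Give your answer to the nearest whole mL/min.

Patient 1: SCr = 153 / 88.4 = 1.731 mg/dL
Patient 1: CrCl = (140 − 31) × 46.1 / (72 × 1.731) × 0.85 = 5024.9 / 124.63 × 0.85 ≈ 34.3 mL/min
Patient 2: SCr = 189 / 88.4 = 2.138 mg/dL
Patient 2: CrCl = (140 − 87) × 70.2 / (72 × 2.138) × 0.85 = 3720.6 / 153.94 × 0.85 ≈ 20.5 mL/min
|34.3 − 20.5| = 13.8 mL/min

14 mL/min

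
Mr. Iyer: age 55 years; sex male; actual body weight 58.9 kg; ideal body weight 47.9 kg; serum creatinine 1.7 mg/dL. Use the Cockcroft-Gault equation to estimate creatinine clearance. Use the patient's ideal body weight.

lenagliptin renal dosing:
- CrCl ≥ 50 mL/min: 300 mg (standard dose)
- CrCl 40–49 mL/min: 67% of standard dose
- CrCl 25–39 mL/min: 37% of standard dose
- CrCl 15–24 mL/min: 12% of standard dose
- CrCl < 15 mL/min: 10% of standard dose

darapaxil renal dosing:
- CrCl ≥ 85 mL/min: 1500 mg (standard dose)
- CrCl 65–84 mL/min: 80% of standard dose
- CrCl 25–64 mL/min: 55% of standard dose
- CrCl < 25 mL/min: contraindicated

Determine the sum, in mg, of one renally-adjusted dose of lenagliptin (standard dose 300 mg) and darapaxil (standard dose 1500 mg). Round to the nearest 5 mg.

935 mg

CrCl = (140 − 55) × 47.9 / (72 × 1.7) = 4071.5 / 122.40 ≈ 33.3 mL/min
CrCl ≈ 33 mL/min.
lenagliptin: 25–39 mL/min → 37% of 300 mg = 111 mg.
darapaxil: 25–64 mL/min → 55% of 1500 mg = 825 mg.
Total = 111 + 825 = 936 mg.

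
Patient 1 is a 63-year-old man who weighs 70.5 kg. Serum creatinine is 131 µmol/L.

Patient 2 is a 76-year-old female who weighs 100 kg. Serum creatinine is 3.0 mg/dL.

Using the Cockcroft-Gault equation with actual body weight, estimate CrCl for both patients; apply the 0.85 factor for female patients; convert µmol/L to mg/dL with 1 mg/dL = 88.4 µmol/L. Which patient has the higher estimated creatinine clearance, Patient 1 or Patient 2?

Patient 1: SCr = 131 / 88.4 = 1.482 mg/dL
Patient 1: CrCl = (140 − 63) × 70.5 / (72 × 1.482) = 5428.5 / 106.70 ≈ 50.9 mL/min
Patient 2: CrCl = (140 − 76) × 100 / (72 × 3) × 0.85 = 6400.0 / 216.00 × 0.85 ≈ 25.2 mL/min
50.9 vs 25.2 mL/min → Patient 1 is higher.

Patient 1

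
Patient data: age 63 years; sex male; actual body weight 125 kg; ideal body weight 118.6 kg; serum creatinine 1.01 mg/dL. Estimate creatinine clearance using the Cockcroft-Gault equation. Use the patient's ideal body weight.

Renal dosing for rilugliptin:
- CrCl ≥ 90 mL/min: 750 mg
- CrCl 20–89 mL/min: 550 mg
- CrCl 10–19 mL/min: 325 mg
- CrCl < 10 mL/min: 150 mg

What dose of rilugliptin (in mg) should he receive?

CrCl = (140 − 63) × 118.6 / (72 × 1.01) = 9132.2 / 72.72 ≈ 125.6 mL/min
CrCl ≈ 126 mL/min → bracket ≥ 90 mL/min.
Dose for this bracket: 750 mg.

750 mg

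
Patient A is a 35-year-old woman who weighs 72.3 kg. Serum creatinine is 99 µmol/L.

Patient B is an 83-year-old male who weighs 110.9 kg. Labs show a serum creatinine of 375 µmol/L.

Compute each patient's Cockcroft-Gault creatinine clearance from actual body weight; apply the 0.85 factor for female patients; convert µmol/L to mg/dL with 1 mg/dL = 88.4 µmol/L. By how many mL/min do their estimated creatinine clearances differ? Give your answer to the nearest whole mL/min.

59 mL/min

Patient A: SCr = 99 / 88.4 = 1.12 mg/dL
Patient A: CrCl = (140 − 35) × 72.3 / (72 × 1.12) × 0.85 = 7591.5 / 80.64 × 0.85 ≈ 80.0 mL/min
Patient B: SCr = 375 / 88.4 = 4.242 mg/dL
Patient B: CrCl = (140 − 83) × 110.9 / (72 × 4.242) = 6321.3 / 305.42 ≈ 20.7 mL/min
|80.0 − 20.7| = 59.3 mL/min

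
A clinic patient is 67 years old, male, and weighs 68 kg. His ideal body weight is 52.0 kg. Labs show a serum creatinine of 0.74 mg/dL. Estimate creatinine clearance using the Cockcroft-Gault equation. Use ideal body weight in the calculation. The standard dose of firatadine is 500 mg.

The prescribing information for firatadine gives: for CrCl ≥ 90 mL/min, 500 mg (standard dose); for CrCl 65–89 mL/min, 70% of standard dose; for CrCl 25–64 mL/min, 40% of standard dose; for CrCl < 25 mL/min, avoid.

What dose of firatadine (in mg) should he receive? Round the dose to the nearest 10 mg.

CrCl = (140 − 67) × 52 / (72 × 0.74) = 3796.0 / 53.28 ≈ 71.2 mL/min
CrCl ≈ 71 mL/min → bracket 65–89 mL/min.
70% of 500 mg = 350 mg

350 mg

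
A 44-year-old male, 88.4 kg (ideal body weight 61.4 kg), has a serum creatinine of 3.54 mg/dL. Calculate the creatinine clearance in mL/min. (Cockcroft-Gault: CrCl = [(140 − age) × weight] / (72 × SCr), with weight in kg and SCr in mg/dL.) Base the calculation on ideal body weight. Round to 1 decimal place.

CrCl = (140 − 44) × 61.4 / (72 × 3.54) = 5894.4 / 254.88 ≈ 23.1 mL/min

23.1 mL/min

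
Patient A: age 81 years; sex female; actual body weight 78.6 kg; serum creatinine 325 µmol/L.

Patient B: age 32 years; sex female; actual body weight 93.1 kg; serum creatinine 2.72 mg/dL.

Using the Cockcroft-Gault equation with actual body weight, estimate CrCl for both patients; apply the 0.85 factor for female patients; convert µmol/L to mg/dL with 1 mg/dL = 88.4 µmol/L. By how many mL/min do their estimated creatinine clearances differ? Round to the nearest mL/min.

Patient A: SCr = 325 / 88.4 = 3.676 mg/dL
Patient A: CrCl = (140 − 81) × 78.6 / (72 × 3.676) × 0.85 = 4637.4 / 264.67 × 0.85 ≈ 14.9 mL/min
Patient B: CrCl = (140 − 32) × 93.1 / (72 × 2.72) × 0.85 = 10054.8 / 195.84 × 0.85 ≈ 43.6 mL/min
|14.9 − 43.6| = 28.7 mL/min

29 mL/min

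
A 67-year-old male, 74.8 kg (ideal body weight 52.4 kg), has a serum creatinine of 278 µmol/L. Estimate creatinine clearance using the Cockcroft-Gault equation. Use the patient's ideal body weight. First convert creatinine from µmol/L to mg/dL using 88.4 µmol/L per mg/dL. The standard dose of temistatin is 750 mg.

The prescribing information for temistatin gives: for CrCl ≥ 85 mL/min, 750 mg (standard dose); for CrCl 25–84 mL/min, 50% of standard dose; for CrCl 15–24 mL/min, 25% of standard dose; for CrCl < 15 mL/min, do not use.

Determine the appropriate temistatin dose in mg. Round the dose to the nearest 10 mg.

190 mg

SCr = 278 / 88.4 = 3.145 mg/dL
CrCl = (140 − 67) × 52.4 / (72 × 3.145) = 3825.2 / 226.44 ≈ 16.9 mL/min
CrCl ≈ 17 mL/min → bracket 15–24 mL/min.
25% of 750 mg = 187.5 mg → 190 mg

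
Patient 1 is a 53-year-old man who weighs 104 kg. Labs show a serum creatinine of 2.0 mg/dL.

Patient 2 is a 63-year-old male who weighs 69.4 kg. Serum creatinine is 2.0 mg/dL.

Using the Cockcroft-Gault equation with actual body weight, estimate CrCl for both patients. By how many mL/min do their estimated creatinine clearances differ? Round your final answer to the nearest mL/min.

Patient 1: CrCl = (140 − 53) × 104 / (72 × 2) = 9048.0 / 144.00 ≈ 62.8 mL/min
Patient 2: CrCl = (140 − 63) × 69.4 / (72 × 2) = 5343.8 / 144.00 ≈ 37.1 mL/min
|62.8 − 37.1| = 25.7 mL/min

26 mL/min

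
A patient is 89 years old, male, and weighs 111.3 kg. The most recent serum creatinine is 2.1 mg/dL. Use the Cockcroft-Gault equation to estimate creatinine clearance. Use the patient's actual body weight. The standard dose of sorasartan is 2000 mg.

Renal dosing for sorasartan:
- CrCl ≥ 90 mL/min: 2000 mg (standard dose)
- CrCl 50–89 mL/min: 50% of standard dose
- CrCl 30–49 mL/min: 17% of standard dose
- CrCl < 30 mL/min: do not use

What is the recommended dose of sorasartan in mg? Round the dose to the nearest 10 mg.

340 mg

CrCl = (140 − 89) × 111.3 / (72 × 2.1) = 5676.3 / 151.20 ≈ 37.5 mL/min
CrCl ≈ 38 mL/min → bracket 30–49 mL/min.
17% of 2000 mg = 340 mg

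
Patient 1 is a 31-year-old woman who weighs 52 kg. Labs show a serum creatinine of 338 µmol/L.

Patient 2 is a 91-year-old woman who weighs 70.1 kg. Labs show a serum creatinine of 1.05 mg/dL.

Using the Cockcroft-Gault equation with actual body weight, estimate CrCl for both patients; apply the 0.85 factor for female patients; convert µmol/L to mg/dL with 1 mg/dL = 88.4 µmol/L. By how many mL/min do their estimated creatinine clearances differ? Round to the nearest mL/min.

21 mL/min

Patient 1: SCr = 338 / 88.4 = 3.824 mg/dL
Patient 1: CrCl = (140 − 31) × 52 / (72 × 3.824) × 0.85 = 5668.0 / 275.33 × 0.85 ≈ 17.5 mL/min
Patient 2: CrCl = (140 − 91) × 70.1 / (72 × 1.05) × 0.85 = 3434.9 / 75.60 × 0.85 ≈ 38.6 mL/min
|17.5 − 38.6| = 21.1 mL/min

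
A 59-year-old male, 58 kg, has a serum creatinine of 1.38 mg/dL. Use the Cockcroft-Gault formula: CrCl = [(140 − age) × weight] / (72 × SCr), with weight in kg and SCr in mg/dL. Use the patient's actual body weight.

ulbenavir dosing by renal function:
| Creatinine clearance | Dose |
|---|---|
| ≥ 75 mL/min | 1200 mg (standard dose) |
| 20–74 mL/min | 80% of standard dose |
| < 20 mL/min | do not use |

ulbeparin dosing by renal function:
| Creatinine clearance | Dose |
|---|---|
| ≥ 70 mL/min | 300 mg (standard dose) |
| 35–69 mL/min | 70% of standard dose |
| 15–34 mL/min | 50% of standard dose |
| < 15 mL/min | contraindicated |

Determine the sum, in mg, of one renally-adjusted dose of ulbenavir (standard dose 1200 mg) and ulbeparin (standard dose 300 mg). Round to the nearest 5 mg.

CrCl = (140 − 59) × 58 / (72 × 1.38) = 4698.0 / 99.36 ≈ 47.3 mL/min
CrCl ≈ 47 mL/min.
ulbenavir: 20–74 mL/min → 80% of 1200 mg = 960 mg.
ulbeparin: 35–69 mL/min → 70% of 300 mg = 210 mg.
Total = 960 + 210 = 1170 mg.

1170 mg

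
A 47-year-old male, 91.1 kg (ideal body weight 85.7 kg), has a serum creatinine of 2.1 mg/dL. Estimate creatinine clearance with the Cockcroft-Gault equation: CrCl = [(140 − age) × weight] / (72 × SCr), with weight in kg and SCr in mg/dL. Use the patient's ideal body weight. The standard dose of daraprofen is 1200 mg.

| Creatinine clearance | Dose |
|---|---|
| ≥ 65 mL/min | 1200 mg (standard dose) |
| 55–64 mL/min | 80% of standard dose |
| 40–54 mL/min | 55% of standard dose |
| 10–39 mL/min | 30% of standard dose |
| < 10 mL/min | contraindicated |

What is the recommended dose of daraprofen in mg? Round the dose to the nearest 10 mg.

CrCl = (140 − 47) × 85.7 / (72 × 2.1) = 7970.1 / 151.20 ≈ 52.7 mL/min
CrCl ≈ 53 mL/min → bracket 40–54 mL/min.
55% of 1200 mg = 660 mg

660 mg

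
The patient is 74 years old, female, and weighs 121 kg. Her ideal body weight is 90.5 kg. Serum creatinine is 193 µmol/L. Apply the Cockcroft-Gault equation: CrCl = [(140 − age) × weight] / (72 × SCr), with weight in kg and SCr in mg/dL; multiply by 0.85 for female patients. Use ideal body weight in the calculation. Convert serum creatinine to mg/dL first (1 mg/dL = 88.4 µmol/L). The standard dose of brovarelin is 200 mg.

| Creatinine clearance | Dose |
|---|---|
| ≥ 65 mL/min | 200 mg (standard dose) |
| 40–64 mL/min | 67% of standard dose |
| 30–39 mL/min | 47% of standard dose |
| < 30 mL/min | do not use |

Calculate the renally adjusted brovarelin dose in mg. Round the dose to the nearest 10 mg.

SCr = 193 / 88.4 = 2.183 mg/dL
CrCl = (140 − 74) × 90.5 / (72 × 2.183) × 0.85 = 5973.0 / 157.18 × 0.85 ≈ 32.3 mL/min
CrCl ≈ 32 mL/min → bracket 30–39 mL/min.
47% of 200 mg = 94 mg → 90 mg

90 mg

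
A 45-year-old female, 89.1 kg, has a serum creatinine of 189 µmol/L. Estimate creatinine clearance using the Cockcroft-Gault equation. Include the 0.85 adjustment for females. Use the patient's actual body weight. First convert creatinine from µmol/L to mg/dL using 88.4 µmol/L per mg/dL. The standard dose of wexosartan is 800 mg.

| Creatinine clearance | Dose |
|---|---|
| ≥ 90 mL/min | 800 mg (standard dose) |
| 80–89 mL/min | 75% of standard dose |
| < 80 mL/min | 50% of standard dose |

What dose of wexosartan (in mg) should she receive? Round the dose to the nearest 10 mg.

SCr = 189 / 88.4 = 2.138 mg/dL
CrCl = (140 − 45) × 89.1 / (72 × 2.138) × 0.85 = 8464.5 / 153.94 × 0.85 ≈ 46.7 mL/min
CrCl ≈ 47 mL/min → bracket < 80 mL/min.
50% of 800 mg = 400 mg

400 mg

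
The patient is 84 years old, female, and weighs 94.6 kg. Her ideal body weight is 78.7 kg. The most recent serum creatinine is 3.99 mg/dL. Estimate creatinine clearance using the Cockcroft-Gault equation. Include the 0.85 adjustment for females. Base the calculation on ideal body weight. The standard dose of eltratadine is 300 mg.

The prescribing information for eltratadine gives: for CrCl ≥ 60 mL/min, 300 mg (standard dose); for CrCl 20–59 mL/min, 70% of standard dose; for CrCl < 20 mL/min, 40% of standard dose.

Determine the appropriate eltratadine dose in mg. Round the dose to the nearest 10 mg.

CrCl = (140 − 84) × 78.7 / (72 × 3.99) × 0.85 = 4407.2 / 287.28 × 0.85 ≈ 13.0 mL/min
CrCl ≈ 13 mL/min → bracket < 20 mL/min.
40% of 300 mg = 120 mg

120 mg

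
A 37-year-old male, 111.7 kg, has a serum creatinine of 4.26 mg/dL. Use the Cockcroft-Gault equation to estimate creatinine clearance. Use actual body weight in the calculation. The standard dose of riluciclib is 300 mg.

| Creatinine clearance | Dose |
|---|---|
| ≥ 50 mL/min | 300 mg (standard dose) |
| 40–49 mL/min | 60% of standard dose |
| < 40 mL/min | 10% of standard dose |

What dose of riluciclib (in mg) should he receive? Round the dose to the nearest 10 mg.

30 mg

CrCl = (140 − 37) × 111.7 / (72 × 4.26) = 11505.1 / 306.72 ≈ 37.5 mL/min
CrCl ≈ 38 mL/min → bracket < 40 mL/min.
10% of 300 mg = 30 mg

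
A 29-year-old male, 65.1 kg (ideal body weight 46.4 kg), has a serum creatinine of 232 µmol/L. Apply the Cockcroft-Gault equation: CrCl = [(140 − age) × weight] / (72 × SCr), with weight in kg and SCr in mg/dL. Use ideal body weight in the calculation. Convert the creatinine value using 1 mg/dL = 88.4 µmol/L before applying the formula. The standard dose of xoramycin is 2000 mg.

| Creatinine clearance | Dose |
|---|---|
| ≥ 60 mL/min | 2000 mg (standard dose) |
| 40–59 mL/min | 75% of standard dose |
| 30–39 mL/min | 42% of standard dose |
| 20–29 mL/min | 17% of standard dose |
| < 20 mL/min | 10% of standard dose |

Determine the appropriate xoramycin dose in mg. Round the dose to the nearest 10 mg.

340 mg

SCr = 232 / 88.4 = 2.624 mg/dL
CrCl = (140 − 29) × 46.4 / (72 × 2.624) = 5150.4 / 188.93 ≈ 27.3 mL/min
CrCl ≈ 27 mL/min → bracket 20–29 mL/min.
17% of 2000 mg = 340 mg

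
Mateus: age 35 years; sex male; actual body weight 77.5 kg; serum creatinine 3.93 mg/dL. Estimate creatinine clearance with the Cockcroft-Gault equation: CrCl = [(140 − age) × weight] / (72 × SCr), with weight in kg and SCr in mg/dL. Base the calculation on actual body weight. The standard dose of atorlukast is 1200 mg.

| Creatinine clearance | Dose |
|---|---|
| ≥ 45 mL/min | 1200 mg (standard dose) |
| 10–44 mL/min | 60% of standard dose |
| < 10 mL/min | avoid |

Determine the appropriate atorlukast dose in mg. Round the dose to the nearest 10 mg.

CrCl = (140 − 35) × 77.5 / (72 × 3.93) = 8137.5 / 282.96 ≈ 28.8 mL/min
CrCl ≈ 29 mL/min → bracket 10–44 mL/min.
60% of 1200 mg = 720 mg

720 mg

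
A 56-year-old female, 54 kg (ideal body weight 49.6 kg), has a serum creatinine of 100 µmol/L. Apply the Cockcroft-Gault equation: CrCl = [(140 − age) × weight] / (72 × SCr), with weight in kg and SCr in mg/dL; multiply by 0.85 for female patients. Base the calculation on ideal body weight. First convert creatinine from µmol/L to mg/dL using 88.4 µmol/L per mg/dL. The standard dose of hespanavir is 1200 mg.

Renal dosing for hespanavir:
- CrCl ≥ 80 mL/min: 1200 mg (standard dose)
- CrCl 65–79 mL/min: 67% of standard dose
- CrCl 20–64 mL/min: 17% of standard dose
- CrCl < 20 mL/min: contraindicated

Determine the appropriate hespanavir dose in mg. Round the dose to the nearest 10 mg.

200 mg

SCr = 100 / 88.4 = 1.131 mg/dL
CrCl = (140 − 56) × 49.6 / (72 × 1.131) × 0.85 = 4166.4 / 81.43 × 0.85 ≈ 43.5 mL/min
CrCl ≈ 43 mL/min → bracket 20–64 mL/min.
17% of 1200 mg = 204 mg → 200 mg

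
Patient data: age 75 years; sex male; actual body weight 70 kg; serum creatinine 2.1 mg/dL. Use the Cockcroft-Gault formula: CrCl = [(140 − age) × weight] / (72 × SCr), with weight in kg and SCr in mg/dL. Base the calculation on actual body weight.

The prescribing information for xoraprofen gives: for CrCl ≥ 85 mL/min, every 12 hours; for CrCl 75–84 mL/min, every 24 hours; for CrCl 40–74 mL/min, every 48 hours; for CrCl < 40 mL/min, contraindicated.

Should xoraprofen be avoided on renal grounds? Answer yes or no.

yes

CrCl = (140 − 75) × 70 / (72 × 2.1) = 4550.0 / 151.20 ≈ 30.1 mL/min
CrCl ≈ 30 mL/min, which is < 40 mL/min.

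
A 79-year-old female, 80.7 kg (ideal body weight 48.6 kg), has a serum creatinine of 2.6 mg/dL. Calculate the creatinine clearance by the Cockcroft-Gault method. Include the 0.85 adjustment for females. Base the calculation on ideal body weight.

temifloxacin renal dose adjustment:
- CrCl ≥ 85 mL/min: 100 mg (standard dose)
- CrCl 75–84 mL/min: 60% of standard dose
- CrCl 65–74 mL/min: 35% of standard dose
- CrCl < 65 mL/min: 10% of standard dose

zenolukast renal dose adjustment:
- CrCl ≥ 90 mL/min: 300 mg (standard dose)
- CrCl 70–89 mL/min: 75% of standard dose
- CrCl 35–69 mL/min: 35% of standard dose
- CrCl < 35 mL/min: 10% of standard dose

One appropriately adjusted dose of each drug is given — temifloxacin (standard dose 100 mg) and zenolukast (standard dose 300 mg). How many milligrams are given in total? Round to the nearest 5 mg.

40 mg

CrCl = (140 − 79) × 48.6 / (72 × 2.6) × 0.85 = 2964.6 / 187.20 × 0.85 ≈ 13.5 mL/min
CrCl ≈ 13 mL/min.
temifloxacin: < 65 mL/min → 10% of 100 mg = 10 mg.
zenolukast: < 35 mL/min → 10% of 300 mg = 30 mg.
Total = 10 + 30 = 40 mg.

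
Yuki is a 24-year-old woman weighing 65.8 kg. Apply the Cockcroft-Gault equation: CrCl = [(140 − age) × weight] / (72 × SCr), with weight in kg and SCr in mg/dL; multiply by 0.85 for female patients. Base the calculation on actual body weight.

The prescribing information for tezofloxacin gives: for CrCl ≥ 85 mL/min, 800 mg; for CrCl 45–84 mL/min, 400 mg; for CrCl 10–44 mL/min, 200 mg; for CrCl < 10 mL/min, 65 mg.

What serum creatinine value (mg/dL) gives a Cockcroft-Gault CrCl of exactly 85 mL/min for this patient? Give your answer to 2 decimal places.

Standard dose requires CrCl ≥ 85 mL/min.
Set (140 − 24) × 65.8 × 0.85 / (72 × SCr) = 85
SCr = (140 − 24) × 65.8 × 0.85 / (72 × 85) = 1.060 mg/dL

1.06 mg/dL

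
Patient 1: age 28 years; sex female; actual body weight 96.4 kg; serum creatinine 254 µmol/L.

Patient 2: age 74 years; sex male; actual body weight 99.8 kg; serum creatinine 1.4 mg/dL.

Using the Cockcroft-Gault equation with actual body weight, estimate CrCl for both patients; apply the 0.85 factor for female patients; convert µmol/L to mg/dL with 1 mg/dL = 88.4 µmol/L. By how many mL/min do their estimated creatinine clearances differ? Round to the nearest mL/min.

Patient 1: SCr = 254 / 88.4 = 2.873 mg/dL
Patient 1: CrCl = (140 − 28) × 96.4 / (72 × 2.873) × 0.85 = 10796.8 / 206.86 × 0.85 ≈ 44.4 mL/min
Patient 2: CrCl = (140 − 74) × 99.8 / (72 × 1.4) = 6586.8 / 100.80 ≈ 65.3 mL/min
|44.4 − 65.3| = 20.9 mL/min

21 mL/min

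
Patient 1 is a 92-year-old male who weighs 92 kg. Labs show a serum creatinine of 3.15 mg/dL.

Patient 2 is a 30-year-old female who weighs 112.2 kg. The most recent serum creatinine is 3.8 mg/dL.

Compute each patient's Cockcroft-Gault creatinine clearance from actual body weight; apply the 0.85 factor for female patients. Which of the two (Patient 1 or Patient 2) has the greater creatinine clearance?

Patient 2

Patient 1: CrCl = (140 − 92) × 92 / (72 × 3.15) = 4416.0 / 226.80 ≈ 19.5 mL/min
Patient 2: CrCl = (140 − 30) × 112.2 / (72 × 3.8) × 0.85 = 12342.0 / 273.60 × 0.85 ≈ 38.3 mL/min
19.5 vs 38.3 mL/min → Patient 2 is higher.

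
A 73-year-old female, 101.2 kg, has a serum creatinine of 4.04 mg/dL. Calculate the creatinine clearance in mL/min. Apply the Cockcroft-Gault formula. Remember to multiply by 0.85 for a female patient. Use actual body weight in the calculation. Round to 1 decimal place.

CrCl = (140 − 73) × 101.2 / (72 × 4.04) × 0.85 = 6780.4 / 290.88 × 0.85 ≈ 19.8 mL/min

19.8 mL/min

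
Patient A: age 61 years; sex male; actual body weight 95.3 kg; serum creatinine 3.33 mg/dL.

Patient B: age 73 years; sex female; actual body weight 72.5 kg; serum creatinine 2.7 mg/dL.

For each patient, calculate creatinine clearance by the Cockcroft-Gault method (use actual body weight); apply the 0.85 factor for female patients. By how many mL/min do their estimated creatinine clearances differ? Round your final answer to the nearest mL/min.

Patient A: CrCl = (140 − 61) × 95.3 / (72 × 3.33) = 7528.7 / 239.76 ≈ 31.4 mL/min
Patient B: CrCl = (140 − 73) × 72.5 / (72 × 2.7) × 0.85 = 4857.5 / 194.40 × 0.85 ≈ 21.2 mL/min
|31.4 − 21.2| = 10.2 mL/min

10 mL/min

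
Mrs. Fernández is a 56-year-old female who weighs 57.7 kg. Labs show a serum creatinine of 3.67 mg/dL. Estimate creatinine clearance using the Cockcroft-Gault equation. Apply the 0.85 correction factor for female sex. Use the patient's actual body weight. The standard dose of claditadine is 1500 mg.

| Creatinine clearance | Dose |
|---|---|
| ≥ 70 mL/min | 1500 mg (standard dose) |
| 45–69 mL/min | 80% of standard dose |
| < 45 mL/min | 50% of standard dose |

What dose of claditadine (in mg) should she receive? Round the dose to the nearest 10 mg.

750 mg

CrCl = (140 − 56) × 57.7 / (72 × 3.67) × 0.85 = 4846.8 / 264.24 × 0.85 ≈ 15.6 mL/min
CrCl ≈ 16 mL/min → bracket < 45 mL/min.
50% of 1500 mg = 750 mg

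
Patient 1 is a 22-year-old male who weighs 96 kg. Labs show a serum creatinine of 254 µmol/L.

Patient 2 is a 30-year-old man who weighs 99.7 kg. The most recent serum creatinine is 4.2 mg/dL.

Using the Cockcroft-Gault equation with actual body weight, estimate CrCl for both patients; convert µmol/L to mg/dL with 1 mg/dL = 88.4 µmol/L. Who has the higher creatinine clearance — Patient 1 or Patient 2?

Patient 1: SCr = 254 / 88.4 = 2.873 mg/dL
Patient 1: CrCl = (140 − 22) × 96 / (72 × 2.873) = 11328.0 / 206.86 ≈ 54.8 mL/min
Patient 2: CrCl = (140 − 30) × 99.7 / (72 × 4.2) = 10967.0 / 302.40 ≈ 36.3 mL/min
54.8 vs 36.3 mL/min → Patient 1 is higher.

Patient 1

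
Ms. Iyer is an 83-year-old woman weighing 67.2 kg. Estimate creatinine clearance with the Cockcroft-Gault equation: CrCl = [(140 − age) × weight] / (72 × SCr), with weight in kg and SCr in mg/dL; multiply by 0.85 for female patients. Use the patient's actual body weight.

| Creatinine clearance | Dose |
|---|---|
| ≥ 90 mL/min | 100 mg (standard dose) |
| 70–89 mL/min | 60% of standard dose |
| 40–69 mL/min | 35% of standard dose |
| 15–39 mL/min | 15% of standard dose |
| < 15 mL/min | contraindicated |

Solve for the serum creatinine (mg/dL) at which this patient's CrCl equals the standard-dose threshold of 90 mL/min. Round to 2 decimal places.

0.50 mg/dL

Standard dose requires CrCl ≥ 90 mL/min.
Set (140 − 83) × 67.2 × 0.85 / (72 × SCr) = 90
SCr = (140 − 83) × 67.2 × 0.85 / (72 × 90) = 0.502 mg/dL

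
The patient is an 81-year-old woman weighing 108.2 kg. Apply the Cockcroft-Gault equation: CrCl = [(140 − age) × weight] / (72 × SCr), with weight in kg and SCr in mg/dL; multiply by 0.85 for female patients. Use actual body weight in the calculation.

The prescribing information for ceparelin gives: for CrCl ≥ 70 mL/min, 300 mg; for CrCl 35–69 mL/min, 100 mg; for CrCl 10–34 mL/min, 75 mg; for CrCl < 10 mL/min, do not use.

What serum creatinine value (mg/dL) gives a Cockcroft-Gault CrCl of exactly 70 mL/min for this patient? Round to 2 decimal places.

1.08 mg/dL

Standard dose requires CrCl ≥ 70 mL/min.
Set (140 − 81) × 108.2 × 0.85 / (72 × SCr) = 70
SCr = (140 − 81) × 108.2 × 0.85 / (72 × 70) = 1.077 mg/dL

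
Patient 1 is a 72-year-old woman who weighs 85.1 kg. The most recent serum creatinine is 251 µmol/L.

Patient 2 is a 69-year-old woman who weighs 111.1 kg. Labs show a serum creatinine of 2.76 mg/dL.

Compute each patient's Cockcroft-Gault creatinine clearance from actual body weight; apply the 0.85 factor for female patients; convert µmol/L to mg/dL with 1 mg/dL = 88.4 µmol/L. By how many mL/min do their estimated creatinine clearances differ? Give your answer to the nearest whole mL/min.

Patient 1: SCr = 251 / 88.4 = 2.839 mg/dL
Patient 1: CrCl = (140 − 72) × 85.1 / (72 × 2.839) × 0.85 = 5786.8 / 204.41 × 0.85 ≈ 24.1 mL/min
Patient 2: CrCl = (140 − 69) × 111.1 / (72 × 2.76) × 0.85 = 7888.1 / 198.72 × 0.85 ≈ 33.7 mL/min
|24.1 − 33.7| = 9.6 mL/min

10 mL/min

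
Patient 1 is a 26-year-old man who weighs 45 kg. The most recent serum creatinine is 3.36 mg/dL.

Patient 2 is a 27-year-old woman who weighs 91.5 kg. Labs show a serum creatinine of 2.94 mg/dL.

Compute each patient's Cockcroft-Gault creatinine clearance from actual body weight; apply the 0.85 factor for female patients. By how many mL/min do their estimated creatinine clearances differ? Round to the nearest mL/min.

Patient 1: CrCl = (140 − 26) × 45 / (72 × 3.36) = 5130.0 / 241.92 ≈ 21.2 mL/min
Patient 2: CrCl = (140 − 27) × 91.5 / (72 × 2.94) × 0.85 = 10339.5 / 211.68 × 0.85 ≈ 41.5 mL/min
|21.2 − 41.5| = 20.3 mL/min

20 mL/min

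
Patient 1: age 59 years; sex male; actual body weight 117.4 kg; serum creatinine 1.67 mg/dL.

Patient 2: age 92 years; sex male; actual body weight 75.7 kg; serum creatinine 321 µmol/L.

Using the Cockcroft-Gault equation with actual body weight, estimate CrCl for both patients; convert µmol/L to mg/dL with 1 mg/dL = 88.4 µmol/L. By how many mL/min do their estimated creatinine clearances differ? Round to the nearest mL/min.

Patient 1: CrCl = (140 − 59) × 117.4 / (72 × 1.67) = 9509.4 / 120.24 ≈ 79.1 mL/min
Patient 2: SCr = 321 / 88.4 = 3.631 mg/dL
Patient 2: CrCl = (140 − 92) × 75.7 / (72 × 3.631) = 3633.6 / 261.43 ≈ 13.9 mL/min
|79.1 − 13.9| = 65.2 mL/min

65 mL/min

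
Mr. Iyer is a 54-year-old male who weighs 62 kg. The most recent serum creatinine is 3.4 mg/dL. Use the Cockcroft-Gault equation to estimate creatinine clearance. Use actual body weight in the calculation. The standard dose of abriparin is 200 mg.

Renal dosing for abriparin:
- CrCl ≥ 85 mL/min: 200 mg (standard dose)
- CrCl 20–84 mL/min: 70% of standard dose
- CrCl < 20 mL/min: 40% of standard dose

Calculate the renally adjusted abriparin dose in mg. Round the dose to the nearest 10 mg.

140 mg

CrCl = (140 − 54) × 62 / (72 × 3.4) = 5332.0 / 244.80 ≈ 21.8 mL/min
CrCl ≈ 22 mL/min → bracket 20–84 mL/min.
70% of 200 mg = 140 mg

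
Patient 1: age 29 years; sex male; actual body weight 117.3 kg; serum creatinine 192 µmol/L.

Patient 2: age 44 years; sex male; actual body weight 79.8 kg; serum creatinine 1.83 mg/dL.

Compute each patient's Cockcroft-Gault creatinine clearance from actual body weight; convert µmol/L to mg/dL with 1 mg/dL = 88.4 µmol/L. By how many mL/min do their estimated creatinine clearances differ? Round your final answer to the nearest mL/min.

Patient 1: SCr = 192 / 88.4 = 2.172 mg/dL
Patient 1: CrCl = (140 − 29) × 117.3 / (72 × 2.172) = 13020.3 / 156.38 ≈ 83.3 mL/min
Patient 2: CrCl = (140 − 44) × 79.8 / (72 × 1.83) = 7660.8 / 131.76 ≈ 58.1 mL/min
|83.3 − 58.1| = 25.2 mL/min

25 mL/min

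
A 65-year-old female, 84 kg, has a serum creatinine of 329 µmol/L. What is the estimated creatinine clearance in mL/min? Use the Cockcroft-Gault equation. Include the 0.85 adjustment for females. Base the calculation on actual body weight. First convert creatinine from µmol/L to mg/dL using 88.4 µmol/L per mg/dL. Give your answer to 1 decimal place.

20.0 mL/min

SCr = 329 / 88.4 = 3.722 mg/dL
CrCl = (140 − 65) × 84 / (72 × 3.722) × 0.85 = 6300.0 / 267.98 × 0.85 ≈ 20.0 mL/min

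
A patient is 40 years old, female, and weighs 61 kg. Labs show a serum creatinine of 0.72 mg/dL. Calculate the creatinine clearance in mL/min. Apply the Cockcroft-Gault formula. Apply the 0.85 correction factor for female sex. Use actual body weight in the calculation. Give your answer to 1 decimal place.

CrCl = (140 − 40) × 61 / (72 × 0.72) × 0.85 = 6100.0 / 51.84 × 0.85 ≈ 100.0 mL/min

100.0 mL/min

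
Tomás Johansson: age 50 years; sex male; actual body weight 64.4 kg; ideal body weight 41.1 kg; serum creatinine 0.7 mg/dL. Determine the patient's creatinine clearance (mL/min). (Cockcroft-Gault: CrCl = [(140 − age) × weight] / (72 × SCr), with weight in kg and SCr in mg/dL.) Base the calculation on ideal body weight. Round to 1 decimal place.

CrCl = (140 − 50) × 41.1 / (72 × 0.7) = 3699.0 / 50.40 ≈ 73.4 mL/min

73.4 mL/min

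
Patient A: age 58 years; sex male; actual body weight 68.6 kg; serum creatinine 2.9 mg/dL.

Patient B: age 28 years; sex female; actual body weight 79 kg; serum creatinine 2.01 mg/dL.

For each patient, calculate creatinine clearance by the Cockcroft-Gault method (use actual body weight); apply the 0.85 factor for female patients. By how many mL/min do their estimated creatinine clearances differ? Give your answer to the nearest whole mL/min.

Patient A: CrCl = (140 − 58) × 68.6 / (72 × 2.9) = 5625.2 / 208.80 ≈ 26.9 mL/min
Patient B: CrCl = (140 − 28) × 79 / (72 × 2.01) × 0.85 = 8848.0 / 144.72 × 0.85 ≈ 52.0 mL/min
|26.9 − 52.0| = 25.1 mL/min

25 mL/min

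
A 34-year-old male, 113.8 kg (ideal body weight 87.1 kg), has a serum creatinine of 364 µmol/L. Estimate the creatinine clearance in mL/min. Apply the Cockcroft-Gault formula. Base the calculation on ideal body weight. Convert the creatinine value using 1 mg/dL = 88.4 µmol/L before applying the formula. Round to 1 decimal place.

31.1 mL/min

SCr = 364 / 88.4 = 4.118 mg/dL
CrCl = (140 − 34) × 87.1 / (72 × 4.118) = 9232.6 / 296.50 ≈ 31.1 mL/min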